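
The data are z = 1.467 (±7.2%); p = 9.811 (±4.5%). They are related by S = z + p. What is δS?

0.454

For a sum/difference, combine absolute errors in quadrature:
  (δz)² = 0.0112;  (δp)² = 0.195
δS = √(0.206) = 0.454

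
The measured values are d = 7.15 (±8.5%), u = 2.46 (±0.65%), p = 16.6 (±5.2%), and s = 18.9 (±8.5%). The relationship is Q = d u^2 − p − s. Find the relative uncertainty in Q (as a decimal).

0.533

Let w = d·u^2 = 43.3. δw/w = √((1·δd/d)² + (2·δu/u)²) = √(0.00723 + 0.000169) = 0.0860, so δw = 3.72.
Q = w − p − s: δQ = √(δw² + δp² + δs²) = √(13.8 + 0.745 + 2.58) = 4.14
Q = 7.77, so δQ/Q = 4.14/7.77 = 0.533.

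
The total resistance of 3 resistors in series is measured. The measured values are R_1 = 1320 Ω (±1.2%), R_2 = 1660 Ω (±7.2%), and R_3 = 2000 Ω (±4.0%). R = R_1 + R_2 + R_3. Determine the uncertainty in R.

145 Ω

Sums and differences: (δR)² = Σ (cᵢ δxᵢ)².
  (δR_1)² = 251;  (δR_2)² = 14300;  (δR_3)² = 6400
δR = √(20900) = 145 Ω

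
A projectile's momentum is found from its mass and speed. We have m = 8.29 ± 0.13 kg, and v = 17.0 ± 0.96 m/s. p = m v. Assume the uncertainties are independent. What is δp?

Products/powers → add relative errors in quadrature, weighted by exponent:
  (1·δm/m)² = (1×0.0157)² = 0.000246;  (1·δv/v)² = (1×0.0565)² = 0.00319
δp/p = √(0.00343) = 0.0586
p = 141 kg·m/s, so δp = 0.0586 × 141 = 8.26 kg·m/s.

8.26 kg·m/s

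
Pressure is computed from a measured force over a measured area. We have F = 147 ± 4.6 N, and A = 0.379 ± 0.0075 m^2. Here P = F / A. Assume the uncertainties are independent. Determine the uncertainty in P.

For a monomial P ∝ F, A^-1, fractional errors add in quadrature:
  (1·δF/F)² = (1×0.0313)² = 0.000979;  (-1·δA/A)² = (-1×0.0198)² = 0.000392
δP/P = √(0.00137) = 0.0370
P = 388 Pa, so δP = 0.0370 × 388 = 14.4 Pa.

14.4 Pa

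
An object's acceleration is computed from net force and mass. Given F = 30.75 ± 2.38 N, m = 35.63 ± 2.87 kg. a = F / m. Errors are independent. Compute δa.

0.0964 m/s^2

Each factor contributes (exponent × relative error)² to (δa/a)²:
  (1·δF/F)² = (1×0.0774)² = 0.00599;  (-1·δm/m)² = (-1×0.0806)² = 0.00649
δa/a = √(0.0125) = 0.112
a = 0.8630 m/s^2, so δa = 0.112 × 0.8630 = 0.0964 m/s^2.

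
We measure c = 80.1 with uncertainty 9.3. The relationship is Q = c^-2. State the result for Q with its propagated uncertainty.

(1.56 ± 0.362) × 10^-4

Relative error in a monomial: (δQ/Q)² = Σ (nᵢ · δxᵢ/xᵢ)².
  (-2·δc/c)² = (-2×0.116)² = 0.0539
δQ/Q = √(0.0539) = 0.232
Q = 0.000156, so δQ = 0.232 × 0.000156 = 3.62e-05.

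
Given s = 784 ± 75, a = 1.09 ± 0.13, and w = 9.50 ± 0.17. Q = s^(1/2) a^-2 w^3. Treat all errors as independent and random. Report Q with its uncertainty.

20200 ± 5030

Each factor contributes (exponent × relative error)² to (δQ/Q)²:
  (½·δs/s)² = (0.5×0.0957)² = 0.00229;  (-2·δa/a)² = (-2×0.119)² = 0.0569;  (3·δw/w)² = (3×0.0179)² = 0.00288
δQ/Q = √(0.0621) = 0.249
Q = 20200, so δQ = 0.249 × 20200 = 5030.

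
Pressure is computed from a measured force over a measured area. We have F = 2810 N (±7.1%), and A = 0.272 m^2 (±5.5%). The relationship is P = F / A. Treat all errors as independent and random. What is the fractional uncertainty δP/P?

Relative error in a monomial: (δP/P)² = Σ (nᵢ · δxᵢ/xᵢ)².
  (1·δF/F)² = (1×0.0710)² = 0.00504;  (-1·δA/A)² = (-1×0.0550)² = 0.00302
δP/P = √(0.00807) = 0.0898

0.0898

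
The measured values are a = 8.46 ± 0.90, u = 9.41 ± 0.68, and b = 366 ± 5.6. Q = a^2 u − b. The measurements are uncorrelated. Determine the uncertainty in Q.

Let p = a^2·u = 673. δp/p = √((2·δa/a)² + (1·δu/u)²) = √(0.0453 + 0.00522) = 0.225, so δp = 151.
Q = p − b: δQ = √(δp² + δb²) = √(22900 + 31.4) = 151

151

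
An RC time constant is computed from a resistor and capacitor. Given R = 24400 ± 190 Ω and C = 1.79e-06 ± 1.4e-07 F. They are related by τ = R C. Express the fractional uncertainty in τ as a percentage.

Products/powers → add relative errors in quadrature, weighted by exponent:
  (1·δR/R)² = (1×0.00779)² = 6.06e-05;  (1·δC/C)² = (1×0.0782)² = 0.00612
δτ/τ = √(0.00618) = 0.0786

7.86%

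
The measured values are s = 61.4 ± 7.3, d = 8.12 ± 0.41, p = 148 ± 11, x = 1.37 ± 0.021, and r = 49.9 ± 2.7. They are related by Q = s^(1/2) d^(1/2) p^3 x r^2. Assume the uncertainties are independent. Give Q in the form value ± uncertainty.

Products/powers → add relative errors in quadrature, weighted by exponent:
  (½·δs/s)² = (0.5×0.119)² = 0.00353;  (½·δd/d)² = (0.5×0.0505)² = 0.000637;  (3·δp/p)² = (3×0.0743)² = 0.0497;  (1·δx/x)² = (1×0.0153)² = 0.000235;  (2·δr/r)² = (2×0.0541)² = 0.0117
δQ/Q = √(0.0658) = 0.257
Q = 2.47e+11, so δQ = 0.257 × 2.47e+11 = 6.34e+10.

(2.47 ± 0.634) × 10^11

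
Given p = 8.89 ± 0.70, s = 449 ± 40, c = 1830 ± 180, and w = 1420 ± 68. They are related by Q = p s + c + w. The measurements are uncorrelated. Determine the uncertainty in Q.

Let h = p·s = 3990. δh/h = √((1·δp/p)² + (1·δs/s)²) = √(0.00620 + 0.00794) = 0.119, so δh = 475.
Q = h + c + w: δQ = √(δh² + δc² + δw²) = √(2.25e+05 + 32400 + 4620) = 512

512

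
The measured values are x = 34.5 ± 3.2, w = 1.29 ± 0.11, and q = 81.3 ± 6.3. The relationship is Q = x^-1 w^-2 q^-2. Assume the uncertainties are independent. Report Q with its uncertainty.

(2.64 ± 0.655) × 10^-6

Q is a product of powers, so relative uncertainties combine in quadrature:
  (-1·δx/x)² = (-1×0.0928)² = 0.00860;  (-2·δw/w)² = (-2×0.0853)² = 0.0291;  (-2·δq/q)² = (-2×0.0775)² = 0.0240
δQ/Q = √(0.0617) = 0.248
Q = 2.64e-06, so δQ = 0.248 × 2.64e-06 = 6.55e-07.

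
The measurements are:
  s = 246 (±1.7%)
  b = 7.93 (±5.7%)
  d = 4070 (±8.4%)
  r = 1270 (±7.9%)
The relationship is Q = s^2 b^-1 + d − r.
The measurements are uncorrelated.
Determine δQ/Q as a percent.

5.94%

Let p = s^2·b^-1 = 7630. δp/p = √((2·δs/s)² + (-1·δb/b)²) = √(0.00116 + 0.00325) = 0.0664, so δp = 506.
Q = p + d − r: δQ = √(δp² + δd² + δr²) = √(2.57e+05 + 1.17e+05 + 10100) = 619
Q = 10400, so δQ/Q = 619/10400 = 0.0594.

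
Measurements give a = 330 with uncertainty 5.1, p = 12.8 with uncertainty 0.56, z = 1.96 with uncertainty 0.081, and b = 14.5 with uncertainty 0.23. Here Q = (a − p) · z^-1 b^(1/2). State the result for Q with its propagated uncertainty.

Let u = a − p = 317. δu = √(δa² + δp²) = √(26.0 + 0.314) = 5.13, so δu/u = 0.0162.
Q is then a monomial in u, z, b:
δQ/Q = √((δu/u)² + (-1·δz/z)² + (½·δb/b)²) = √(0.000262 + 0.00171 + 6.29e-05) = 0.0451
Q = 616, so δQ = 0.0451 × 616 = 27.8.

616 ± 27.8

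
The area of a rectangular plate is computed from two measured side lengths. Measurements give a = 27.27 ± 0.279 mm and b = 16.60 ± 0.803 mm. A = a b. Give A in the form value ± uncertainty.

452.7 ± 22.4 mm^2

For a monomial A ∝ a, b, fractional errors add in quadrature:
  (1·δa/a)² = (1×0.0102)² = 0.000105;  (1·δb/b)² = (1×0.0484)² = 0.00234
δA/A = √(0.00244) = 0.0494
A = 452.7 mm^2, so δA = 0.0494 × 452.7 = 22.4 mm^2.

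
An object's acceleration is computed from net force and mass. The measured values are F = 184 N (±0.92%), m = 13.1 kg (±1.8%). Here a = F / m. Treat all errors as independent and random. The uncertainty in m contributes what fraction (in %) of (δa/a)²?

79.3%

(δa/a)² = (1·δF/F)² + (-1·δm/m)²
  F term: (1×0.00920)² = 8.46e-05
  m term: (-1×0.0180)² = 0.000324
Total = 0.000409. Share from m = 0.000324/0.000409 = 0.793.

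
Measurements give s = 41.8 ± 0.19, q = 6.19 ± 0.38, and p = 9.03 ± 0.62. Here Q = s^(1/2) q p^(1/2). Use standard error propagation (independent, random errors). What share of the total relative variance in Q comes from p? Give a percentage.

(δQ/Q)² = (½·δs/s)² + (1·δq/q)² + (½·δp/p)²
  s term: (0.5×0.00455)² = 5.17e-06
  q term: (1×0.0614)² = 0.00377
  p term: (0.5×0.0687)² = 0.00118
Total = 0.00495. Share from p = 0.00118/0.00495 = 0.238.

23.8%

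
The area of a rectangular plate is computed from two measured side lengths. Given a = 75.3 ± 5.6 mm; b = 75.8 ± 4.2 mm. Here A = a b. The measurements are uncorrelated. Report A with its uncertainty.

5710 ± 529 mm^2

Since A is a product/quotient, work with relative uncertainties:
  (1·δa/a)² = (1×0.0744)² = 0.00553;  (1·δb/b)² = (1×0.0554)² = 0.00307
δA/A = √(0.00860) = 0.0927
A = 5710 mm^2, so δA = 0.0927 × 5710 = 529 mm^2.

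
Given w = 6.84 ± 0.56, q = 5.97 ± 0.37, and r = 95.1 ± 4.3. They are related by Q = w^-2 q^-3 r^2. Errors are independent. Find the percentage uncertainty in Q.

Each factor contributes (exponent × relative error)² to (δQ/Q)²:
  (-2·δw/w)² = (-2×0.0819)² = 0.0268;  (-3·δq/q)² = (-3×0.0620)² = 0.0346;  (2·δr/r)² = (2×0.0452)² = 0.00818
δQ/Q = √(0.0696) = 0.264

26.4%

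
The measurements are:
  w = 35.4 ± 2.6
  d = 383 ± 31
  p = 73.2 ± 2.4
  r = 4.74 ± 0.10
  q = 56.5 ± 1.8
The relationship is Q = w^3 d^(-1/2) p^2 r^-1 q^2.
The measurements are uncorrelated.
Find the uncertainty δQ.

1.99e+09

Since Q is a product/quotient, work with relative uncertainties:
  (3·δw/w)² = (3×0.0734)² = 0.0485;  (−½·δd/d)² = (-0.5×0.0809)² = 0.00164;  (2·δp/p)² = (2×0.0328)² = 0.00430;  (-1·δr/r)² = (-1×0.0211)² = 0.000445;  (2·δq/q)² = (2×0.0319)² = 0.00406
δQ/Q = √(0.0590) = 0.243
Q = 8.18e+09, so δQ = 0.243 × 8.18e+09 = 1.99e+09.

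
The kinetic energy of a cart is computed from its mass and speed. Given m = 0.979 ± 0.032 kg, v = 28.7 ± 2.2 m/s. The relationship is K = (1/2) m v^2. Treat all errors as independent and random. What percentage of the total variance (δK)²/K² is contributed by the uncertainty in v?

95.7%

(δK/K)² = (1·δm/m)² + (2·δv/v)²
  m term: (1×0.0327)² = 0.00107
  v term: (2×0.0767)² = 0.0235
Total = 0.0246. Share from v = 0.0235/0.0246 = 0.957.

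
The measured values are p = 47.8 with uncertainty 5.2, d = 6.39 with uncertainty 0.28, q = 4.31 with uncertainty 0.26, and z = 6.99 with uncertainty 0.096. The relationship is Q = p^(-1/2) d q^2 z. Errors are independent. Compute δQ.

16.8

Relative error in a monomial: (δQ/Q)² = Σ (nᵢ · δxᵢ/xᵢ)².
  (−½·δp/p)² = (-0.5×0.109)² = 0.00296;  (1·δd/d)² = (1×0.0438)² = 0.00192;  (2·δq/q)² = (2×0.0603)² = 0.0146;  (1·δz/z)² = (1×0.0137)² = 0.000189
δQ/Q = √(0.0196) = 0.140
Q = 120, so δQ = 0.140 × 120 = 16.8.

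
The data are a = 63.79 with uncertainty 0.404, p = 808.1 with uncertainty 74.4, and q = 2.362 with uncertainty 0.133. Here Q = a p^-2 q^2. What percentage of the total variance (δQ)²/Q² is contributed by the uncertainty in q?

27.2%

(δQ/Q)² = (1·δa/a)² + (-2·δp/p)² + (2·δq/q)²
  a term: (1×0.00633)² = 4.01e-05
  p term: (-2×0.0921)² = 0.0339
  q term: (2×0.0563)² = 0.0127
Total = 0.0466. Share from q = 0.0127/0.0466 = 0.272.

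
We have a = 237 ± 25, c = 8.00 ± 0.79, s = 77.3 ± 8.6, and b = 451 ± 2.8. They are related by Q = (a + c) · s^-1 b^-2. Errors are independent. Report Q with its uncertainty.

Let u = a + c = 245. δu = √(δa² + δc²) = √(625 + 0.624) = 25.0, so δu/u = 0.102.
Q is then a monomial in u, s, b:
δQ/Q = √((δu/u)² + (-1·δs/s)² + (-2·δb/b)²) = √(0.0104 + 0.0124 + 0.000154) = 0.152
Q = 1.56e-05, so δQ = 0.152 × 1.56e-05 = 2.36e-06.

(1.56 ± 0.236) × 10^-5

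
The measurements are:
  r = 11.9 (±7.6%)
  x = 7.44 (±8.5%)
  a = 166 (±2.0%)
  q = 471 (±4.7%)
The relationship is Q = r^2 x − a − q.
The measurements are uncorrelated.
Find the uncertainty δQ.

Let p = r^2·x = 1050. δp/p = √((2·δr/r)² + (1·δx/x)²) = √(0.0231 + 0.00723) = 0.174, so δp = 183.
Q = p − a − q: δQ = √(δp² + δa² + δq²) = √(33700 + 11.0 + 490) = 185

185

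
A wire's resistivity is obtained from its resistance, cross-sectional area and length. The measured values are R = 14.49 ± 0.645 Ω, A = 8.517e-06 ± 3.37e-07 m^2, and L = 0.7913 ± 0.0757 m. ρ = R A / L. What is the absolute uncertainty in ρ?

Products/powers → add relative errors in quadrature, weighted by exponent:
  (1·δR/R)² = (1×0.0445)² = 0.00198;  (1·δA/A)² = (1×0.0396)² = 0.00157;  (-1·δL/L)² = (-1×0.0957)² = 0.00915
δρ/ρ = √(0.0127) = 0.113
ρ = 0.0001560 Ω·m, so δρ = 0.113 × 0.0001560 = 1.76e-05 Ω·m.

1.76e-05 Ω·m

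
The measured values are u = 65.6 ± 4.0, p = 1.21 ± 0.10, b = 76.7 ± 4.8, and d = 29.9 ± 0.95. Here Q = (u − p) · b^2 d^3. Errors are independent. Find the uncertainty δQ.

Let w = u − p = 64.4. δw = √(δu² + δp²) = √(16.0 + 0.0100) = 4.00, so δw/w = 0.0621.
Q is then a monomial in w, b, d:
δQ/Q = √((δw/w)² + (2·δb/b)² + (3·δd/d)²) = √(0.00386 + 0.0157 + 0.00909) = 0.169
Q = 1.01e+10, so δQ = 0.169 × 1.01e+10 = 1.71e+09.

1.71e+09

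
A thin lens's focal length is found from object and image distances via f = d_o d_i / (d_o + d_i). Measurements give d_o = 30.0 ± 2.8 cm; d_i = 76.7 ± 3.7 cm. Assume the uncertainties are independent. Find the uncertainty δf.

1.48 cm

∂f/∂d_o = (d_i/(d_o+d_i))² = 0.517;  ∂f/∂d_i = (d_o/(d_o+d_i))² = 0.0791
δf = √((∂f/∂d_o · δd_o)² + (∂f/∂d_i · δd_i)²) = √(2.09 + 0.0856) = 1.48 cm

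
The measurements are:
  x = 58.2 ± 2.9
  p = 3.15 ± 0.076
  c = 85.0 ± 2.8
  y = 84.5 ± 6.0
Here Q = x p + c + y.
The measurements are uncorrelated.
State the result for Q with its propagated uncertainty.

353 ± 12.1

Let w = x·p = 183. δw/w = √((1·δx/x)² + (1·δp/p)²) = √(0.00248 + 0.000582) = 0.0554, so δw = 10.1.
Q = w + c + y: δQ = √(δw² + δc² + δy²) = √(103 + 7.84 + 36.0) = 12.1
Q = 353.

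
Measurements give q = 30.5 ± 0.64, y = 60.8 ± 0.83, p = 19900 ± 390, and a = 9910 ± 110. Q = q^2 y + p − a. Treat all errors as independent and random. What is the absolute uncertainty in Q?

Let w = q^2·y = 56600. δw/w = √((2·δq/q)² + (1·δy/y)²) = √(0.00176 + 0.000186) = 0.0441, so δw = 2500.
Q = w + p − a: δQ = √(δw² + δp² + δa²) = √(6.23e+06 + 1.52e+05 + 12100) = 2530

2530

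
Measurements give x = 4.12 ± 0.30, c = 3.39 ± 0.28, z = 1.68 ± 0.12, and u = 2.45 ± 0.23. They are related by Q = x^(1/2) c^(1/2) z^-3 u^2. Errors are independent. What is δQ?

1.37

Products/powers → add relative errors in quadrature, weighted by exponent:
  (½·δx/x)² = (0.5×0.0728)² = 0.00133;  (½·δc/c)² = (0.5×0.0826)² = 0.00171;  (-3·δz/z)² = (-3×0.0714)² = 0.0459;  (2·δu/u)² = (2×0.0939)² = 0.0353
δQ/Q = √(0.0842) = 0.290
Q = 4.73, so δQ = 0.290 × 4.73 = 1.37.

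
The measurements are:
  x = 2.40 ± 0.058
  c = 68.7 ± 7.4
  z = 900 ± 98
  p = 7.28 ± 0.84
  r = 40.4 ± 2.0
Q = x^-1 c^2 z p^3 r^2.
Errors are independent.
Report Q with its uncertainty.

(1.11 ± 0.484) × 10^12

Q is a product of powers, so relative uncertainties combine in quadrature:
  (-1·δx/x)² = (-1×0.0242)² = 0.000584;  (2·δc/c)² = (2×0.108)² = 0.0464;  (1·δz/z)² = (1×0.109)² = 0.0119;  (3·δp/p)² = (3×0.115)² = 0.120;  (2·δr/r)² = (2×0.0495)² = 0.00980
δQ/Q = √(0.188) = 0.434
Q = 1.11e+12, so δQ = 0.434 × 1.11e+12 = 4.84e+11.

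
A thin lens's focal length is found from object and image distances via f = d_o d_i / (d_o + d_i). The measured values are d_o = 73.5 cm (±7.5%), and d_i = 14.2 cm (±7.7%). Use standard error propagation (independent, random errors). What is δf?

0.781 cm

∂f/∂d_o = (d_i/(d_o+d_i))² = 0.0262;  ∂f/∂d_i = (d_o/(d_o+d_i))² = 0.702
δf = √((∂f/∂d_o · δd_o)² + (∂f/∂d_i · δd_i)²) = √(0.0209 + 0.590) = 0.781 cm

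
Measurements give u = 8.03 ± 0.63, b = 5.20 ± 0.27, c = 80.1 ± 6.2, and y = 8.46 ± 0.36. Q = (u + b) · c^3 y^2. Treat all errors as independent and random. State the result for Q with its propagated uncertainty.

(4.87 ± 1.23) × 10^8

Let w = u + b = 13.2. δw = √(δu² + δb²) = √(0.397 + 0.0729) = 0.685, so δw/w = 0.0518.
Q is then a monomial in w, c, y:
δQ/Q = √((δw/w)² + (3·δc/c)² + (2·δy/y)²) = √(0.00268 + 0.0539 + 0.00724) = 0.253
Q = 4.87e+08, so δQ = 0.253 × 4.87e+08 = 1.23e+08.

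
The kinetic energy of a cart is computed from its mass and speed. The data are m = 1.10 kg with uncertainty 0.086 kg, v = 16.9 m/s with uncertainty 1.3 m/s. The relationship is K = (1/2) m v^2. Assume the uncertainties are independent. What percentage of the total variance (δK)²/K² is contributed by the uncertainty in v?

79.5%

(δK/K)² = (1·δm/m)² + (2·δv/v)²
  m term: (1×0.0782)² = 0.00611
  v term: (2×0.0769)² = 0.0237
Total = 0.0298. Share from v = 0.0237/0.0298 = 0.795.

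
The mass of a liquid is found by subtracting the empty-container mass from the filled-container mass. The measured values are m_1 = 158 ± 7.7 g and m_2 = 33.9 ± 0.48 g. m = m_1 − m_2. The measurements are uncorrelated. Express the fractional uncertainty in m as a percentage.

Absolute uncertainties add in quadrature for a linear combination:
  (δm_1)² = 59.3;  (δm_2)² = 0.230
δm = √(59.5) = 7.71 g
m = 124 g, so δm/m = 7.71/124 = 0.0622.

6.22%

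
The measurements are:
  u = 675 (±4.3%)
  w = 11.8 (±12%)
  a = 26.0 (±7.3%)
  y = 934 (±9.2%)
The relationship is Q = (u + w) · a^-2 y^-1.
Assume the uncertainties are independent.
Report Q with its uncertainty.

0.00109 ± 0.000193

Let h = u + w = 687. δh = √(δu² + δw²) = √(842 + 2.01) = 29.1, so δh/h = 0.0423.
Q is then a monomial in h, a, y:
δQ/Q = √((δh/h)² + (-2·δa/a)² + (-1·δy/y)²) = √(0.00179 + 0.0213 + 0.00846) = 0.178
Q = 0.00109, so δQ = 0.178 × 0.00109 = 0.000193.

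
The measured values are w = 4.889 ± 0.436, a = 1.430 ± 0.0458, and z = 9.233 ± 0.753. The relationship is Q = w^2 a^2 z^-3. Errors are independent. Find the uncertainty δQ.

Products/powers → add relative errors in quadrature, weighted by exponent:
  (2·δw/w)² = (2×0.0892)² = 0.0318;  (2·δa/a)² = (2×0.0320)² = 0.00410;  (-3·δz/z)² = (-3×0.0816)² = 0.0599
δQ/Q = √(0.0958) = 0.309
Q = 0.06210, so δQ = 0.309 × 0.06210 = 0.0192.

0.0192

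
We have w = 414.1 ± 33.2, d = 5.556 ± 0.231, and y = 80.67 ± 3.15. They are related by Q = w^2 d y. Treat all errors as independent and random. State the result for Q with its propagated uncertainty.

(7.686 ± 1.31) × 10^7

Each factor contributes (exponent × relative error)² to (δQ/Q)²:
  (2·δw/w)² = (2×0.0802)² = 0.0257;  (1·δd/d)² = (1×0.0416)² = 0.00173;  (1·δy/y)² = (1×0.0390)² = 0.00152
δQ/Q = √(0.0290) = 0.170
Q = 7.686e+07, so δQ = 0.170 × 7.686e+07 = 1.31e+07.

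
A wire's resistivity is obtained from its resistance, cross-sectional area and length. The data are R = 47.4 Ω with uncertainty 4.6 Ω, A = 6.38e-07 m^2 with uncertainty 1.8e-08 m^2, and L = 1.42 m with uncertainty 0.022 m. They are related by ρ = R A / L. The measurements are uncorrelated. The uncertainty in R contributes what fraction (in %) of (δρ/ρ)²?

(δρ/ρ)² = (1·δR/R)² + (1·δA/A)² + (-1·δL/L)²
  R term: (1×0.0970)² = 0.00942
  A term: (1×0.0282)² = 0.000796
  L term: (-1×0.0155)² = 0.000240
Total = 0.0105. Share from R = 0.00942/0.0105 = 0.901.

90.1%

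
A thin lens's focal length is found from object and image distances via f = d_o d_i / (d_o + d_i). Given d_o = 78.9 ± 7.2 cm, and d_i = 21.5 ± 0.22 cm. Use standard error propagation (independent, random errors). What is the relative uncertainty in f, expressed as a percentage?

∂f/∂d_o = (d_i/(d_o+d_i))² = 0.0459;  ∂f/∂d_i = (d_o/(d_o+d_i))² = 0.618
δf = √((∂f/∂d_o · δd_o)² + (∂f/∂d_i · δd_i)²) = √(0.109 + 0.0185) = 0.357 cm
f = 16.9 cm, so δf/f = 0.357/16.9 = 0.0211.

2.11%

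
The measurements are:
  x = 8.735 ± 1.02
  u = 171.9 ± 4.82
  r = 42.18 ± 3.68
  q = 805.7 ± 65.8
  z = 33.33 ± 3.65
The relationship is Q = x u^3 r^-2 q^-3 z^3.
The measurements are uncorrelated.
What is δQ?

0.826

Each factor contributes (exponent × relative error)² to (δQ/Q)²:
  (1·δx/x)² = (1×0.117)² = 0.0136;  (3·δu/u)² = (3×0.0280)² = 0.00708;  (-2·δr/r)² = (-2×0.0872)² = 0.0304;  (-3·δq/q)² = (-3×0.0817)² = 0.0600;  (3·δz/z)² = (3×0.110)² = 0.108
δQ/Q = √(0.219) = 0.468
Q = 1.765, so δQ = 0.468 × 1.765 = 0.826.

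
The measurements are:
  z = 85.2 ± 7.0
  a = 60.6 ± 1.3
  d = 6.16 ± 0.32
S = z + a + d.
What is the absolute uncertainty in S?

Sums and differences: (δS)² = Σ (cᵢ δxᵢ)².
  (δz)² = 49.0;  (δa)² = 1.69;  (δd)² = 0.102
δS = √(50.8) = 7.13

7.13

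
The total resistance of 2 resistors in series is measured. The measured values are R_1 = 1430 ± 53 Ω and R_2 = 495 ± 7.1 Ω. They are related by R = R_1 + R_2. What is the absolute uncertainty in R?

Absolute uncertainties add in quadrature for a linear combination:
  (δR_1)² = 2810;  (δR_2)² = 50.4
δR = √(2860) = 53.5 Ω

53.5 Ω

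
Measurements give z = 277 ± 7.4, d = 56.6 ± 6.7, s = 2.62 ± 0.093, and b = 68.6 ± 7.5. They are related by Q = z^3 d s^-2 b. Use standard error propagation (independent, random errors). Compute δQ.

2.33e+09

For a monomial Q ∝ z^3, d, s^-2, b, fractional errors add in quadrature:
  (3·δz/z)² = (3×0.0267)² = 0.00642;  (1·δd/d)² = (1×0.118)² = 0.0140;  (-2·δs/s)² = (-2×0.0355)² = 0.00504;  (1·δb/b)² = (1×0.109)² = 0.0120
δQ/Q = √(0.0374) = 0.193
Q = 1.2e+10, so δQ = 0.193 × 1.2e+10 = 2.33e+09.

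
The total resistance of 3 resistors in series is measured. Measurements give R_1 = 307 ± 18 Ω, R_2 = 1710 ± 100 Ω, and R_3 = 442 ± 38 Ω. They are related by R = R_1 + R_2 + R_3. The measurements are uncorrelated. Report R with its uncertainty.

2460 ± 108 Ω

R is a linear combination, so absolute uncertainties add in quadrature:
  (δR_1)² = 324;  (δR_2)² = 10000;  (δR_3)² = 1440
δR = √(11800) = 108 Ω
R = 2460 Ω.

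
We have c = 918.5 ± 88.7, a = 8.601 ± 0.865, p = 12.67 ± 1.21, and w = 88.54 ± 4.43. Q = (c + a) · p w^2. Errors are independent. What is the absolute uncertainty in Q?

Let u = c + a = 927.1. δu = √(δc² + δa²) = √(7870 + 0.748) = 88.7, so δu/u = 0.0957.
Q is then a monomial in u, p, w:
δQ/Q = √((δu/u)² + (1·δp/p)² + (2·δw/w)²) = √(0.00915 + 0.00912 + 0.0100) = 0.168
Q = 9.208e+07, so δQ = 0.168 × 9.208e+07 = 1.55e+07.

1.55e+07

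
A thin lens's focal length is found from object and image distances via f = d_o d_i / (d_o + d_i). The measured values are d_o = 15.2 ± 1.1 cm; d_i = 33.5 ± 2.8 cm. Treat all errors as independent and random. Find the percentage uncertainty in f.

∂f/∂d_o = (d_i/(d_o+d_i))² = 0.473;  ∂f/∂d_i = (d_o/(d_o+d_i))² = 0.0974
δf = √((∂f/∂d_o · δd_o)² + (∂f/∂d_i · δd_i)²) = √(0.271 + 0.0744) = 0.588 cm
f = 10.5 cm, so δf/f = 0.588/10.5 = 0.0562.

5.62%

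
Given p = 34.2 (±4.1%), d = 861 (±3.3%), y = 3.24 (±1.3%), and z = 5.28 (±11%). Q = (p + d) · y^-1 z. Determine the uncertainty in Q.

Let u = p + d = 895. δu = √(δp² + δd²) = √(1.97 + 807) = 28.4, so δu/u = 0.0318.
Q is then a monomial in u, y, z:
δQ/Q = √((δu/u)² + (-1·δy/y)² + (1·δz/z)²) = √(0.00101 + 0.000169 + 0.0121) = 0.115
Q = 1460, so δQ = 0.115 × 1460 = 168.

168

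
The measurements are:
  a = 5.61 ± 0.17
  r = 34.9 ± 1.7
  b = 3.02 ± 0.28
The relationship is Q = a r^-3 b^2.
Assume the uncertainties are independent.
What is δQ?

0.000287

Relative error in a monomial: (δQ/Q)² = Σ (nᵢ · δxᵢ/xᵢ)².
  (1·δa/a)² = (1×0.0303)² = 0.000918;  (-3·δr/r)² = (-3×0.0487)² = 0.0214;  (2·δb/b)² = (2×0.0927)² = 0.0344
δQ/Q = √(0.0567) = 0.238
Q = 0.00120, so δQ = 0.238 × 0.00120 = 0.000287.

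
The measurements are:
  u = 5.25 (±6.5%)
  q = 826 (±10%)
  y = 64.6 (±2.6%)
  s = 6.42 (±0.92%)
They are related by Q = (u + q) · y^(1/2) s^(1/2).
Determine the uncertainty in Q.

Let w = u + q = 831. δw = √(δu² + δq²) = √(0.116 + 6820) = 82.6, so δw/w = 0.0994.
Q is then a monomial in w, y, s:
δQ/Q = √((δw/w)² + (½·δy/y)² + (½·δs/s)²) = √(0.00987 + 0.000169 + 2.12e-05) = 0.100
Q = 16900, so δQ = 0.100 × 16900 = 1700.

1700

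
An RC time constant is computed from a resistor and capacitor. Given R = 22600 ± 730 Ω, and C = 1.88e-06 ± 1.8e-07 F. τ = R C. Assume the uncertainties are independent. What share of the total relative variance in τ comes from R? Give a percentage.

(δτ/τ)² = (1·δR/R)² + (1·δC/C)²
  R term: (1×0.0323)² = 0.00104
  C term: (1×0.0957)² = 0.00917
Total = 0.0102. Share from R = 0.00104/0.0102 = 0.102.

10.2%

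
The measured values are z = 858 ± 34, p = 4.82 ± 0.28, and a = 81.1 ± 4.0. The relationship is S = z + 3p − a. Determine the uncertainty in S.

34.2

S is a linear combination, so absolute uncertainties add in quadrature:
  (δz)² = 1160;  (3·δp)² = 0.706;  (δa)² = 16.0
δS = √(1170) = 34.2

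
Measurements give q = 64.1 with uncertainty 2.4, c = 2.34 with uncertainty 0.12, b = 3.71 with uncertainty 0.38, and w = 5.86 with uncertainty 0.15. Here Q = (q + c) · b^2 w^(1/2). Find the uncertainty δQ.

Let u = q + c = 66.4. δu = √(δq² + δc²) = √(5.76 + 0.0144) = 2.40, so δu/u = 0.0362.
Q is then a monomial in u, b, w:
δQ/Q = √((δu/u)² + (2·δb/b)² + (½·δw/w)²) = √(0.00131 + 0.0420 + 0.000164) = 0.208
Q = 2210, so δQ = 0.208 × 2210 = 461.

461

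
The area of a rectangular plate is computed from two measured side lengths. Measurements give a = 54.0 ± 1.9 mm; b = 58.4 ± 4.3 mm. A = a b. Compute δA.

257 mm^2

Relative error in a monomial: (δA/A)² = Σ (nᵢ · δxᵢ/xᵢ)².
  (1·δa/a)² = (1×0.0352)² = 0.00124;  (1·δb/b)² = (1×0.0736)² = 0.00542
δA/A = √(0.00666) = 0.0816
A = 3150 mm^2, so δA = 0.0816 × 3150 = 257 mm^2.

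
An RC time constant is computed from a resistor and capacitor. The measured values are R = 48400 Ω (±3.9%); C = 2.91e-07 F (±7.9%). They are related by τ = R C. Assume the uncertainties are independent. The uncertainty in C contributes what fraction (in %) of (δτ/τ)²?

(δτ/τ)² = (1·δR/R)² + (1·δC/C)²
  R term: (1×0.0390)² = 0.00152
  C term: (1×0.0790)² = 0.00624
Total = 0.00776. Share from C = 0.00624/0.00776 = 0.804.

80.4%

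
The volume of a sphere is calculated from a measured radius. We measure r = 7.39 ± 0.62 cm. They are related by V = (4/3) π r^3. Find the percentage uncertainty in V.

25.2%

V ∝ r^3, so δV/V = |3| · δr/r = 3 × 0.0839 = 0.252.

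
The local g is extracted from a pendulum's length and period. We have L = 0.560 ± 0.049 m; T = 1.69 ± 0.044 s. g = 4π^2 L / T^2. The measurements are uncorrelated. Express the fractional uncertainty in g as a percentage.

10.2%

Each factor contributes (exponent × relative error)² to (δg/g)²:
  (1·δL/L)² = (1×0.0875)² = 0.00766;  (-2·δT/T)² = (-2×0.0260)² = 0.00271
δg/g = √(0.0104) = 0.102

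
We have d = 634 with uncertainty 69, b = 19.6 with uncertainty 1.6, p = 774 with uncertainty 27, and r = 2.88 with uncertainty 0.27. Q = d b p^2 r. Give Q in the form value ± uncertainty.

Since Q is a product/quotient, work with relative uncertainties:
  (1·δd/d)² = (1×0.109)² = 0.0118;  (1·δb/b)² = (1×0.0816)² = 0.00666;  (2·δp/p)² = (2×0.0349)² = 0.00487;  (1·δr/r)² = (1×0.0938)² = 0.00879
δQ/Q = √(0.0322) = 0.179
Q = 2.14e+10, so δQ = 0.179 × 2.14e+10 = 3.85e+09.

(2.14 ± 0.385) × 10^10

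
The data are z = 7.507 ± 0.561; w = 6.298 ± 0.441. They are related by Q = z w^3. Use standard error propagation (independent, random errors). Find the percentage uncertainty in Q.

For a monomial Q ∝ z, w^3, fractional errors add in quadrature:
  (1·δz/z)² = (1×0.0747)² = 0.00558;  (3·δw/w)² = (3×0.0700)² = 0.0441
δQ/Q = √(0.0497) = 0.223

22.3%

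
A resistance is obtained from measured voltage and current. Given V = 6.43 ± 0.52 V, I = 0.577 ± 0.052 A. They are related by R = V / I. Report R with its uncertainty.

Each factor contributes (exponent × relative error)² to (δR/R)²:
  (1·δV/V)² = (1×0.0809)² = 0.00654;  (-1·δI/I)² = (-1×0.0901)² = 0.00812
δR/R = √(0.0147) = 0.121
R = 11.1 Ω, so δR = 0.121 × 11.1 = 1.35 Ω.

11.1 ± 1.35 Ω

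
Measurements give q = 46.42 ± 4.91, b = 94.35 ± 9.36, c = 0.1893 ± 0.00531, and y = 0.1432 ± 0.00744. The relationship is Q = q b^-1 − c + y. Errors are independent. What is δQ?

0.0719

Let p = q·b^-1 = 0.4920. δp/p = √((1·δq/q)² + (-1·δb/b)²) = √(0.0112 + 0.00984) = 0.145, so δp = 0.0713.
Q = p − c + y: δQ = √(δp² + δc² + δy²) = √(0.00509 + 2.82e-05 + 5.54e-05) = 0.0719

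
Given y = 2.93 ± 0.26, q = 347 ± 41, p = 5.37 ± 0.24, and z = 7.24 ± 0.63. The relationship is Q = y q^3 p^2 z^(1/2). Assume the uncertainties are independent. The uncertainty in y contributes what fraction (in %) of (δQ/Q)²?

(δQ/Q)² = (1·δy/y)² + (3·δq/q)² + (2·δp/p)² + (½·δz/z)²
  y term: (1×0.0887)² = 0.00787
  q term: (3×0.118)² = 0.126
  p term: (2×0.0447)² = 0.00799
  z term: (0.5×0.0870)² = 0.00189
Total = 0.143. Share from y = 0.00787/0.143 = 0.0549.

5.49%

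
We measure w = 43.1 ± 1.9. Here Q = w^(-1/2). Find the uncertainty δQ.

Q ∝ w^(-1/2), so δQ/Q = |−½| · δw/w = 0.5 × 0.0441 = 0.0220.
Q = 0.152, so δQ = 0.0220 × 0.152 = 0.00336.

0.00336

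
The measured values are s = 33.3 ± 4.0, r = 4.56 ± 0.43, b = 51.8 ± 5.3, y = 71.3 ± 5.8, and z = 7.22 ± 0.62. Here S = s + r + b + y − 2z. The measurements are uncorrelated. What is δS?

S is a linear combination, so absolute uncertainties add in quadrature:
  (δs)² = 16.0;  (δr)² = 0.185;  (δb)² = 28.1;  (δy)² = 33.6;  (2·δz)² = 1.54
δS = √(79.5) = 8.91

8.91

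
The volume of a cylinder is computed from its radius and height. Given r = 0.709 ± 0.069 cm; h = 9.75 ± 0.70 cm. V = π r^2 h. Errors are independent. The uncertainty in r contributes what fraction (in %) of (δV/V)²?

88.0%

(δV/V)² = (2·δr/r)² + (1·δh/h)²
  r term: (2×0.0973)² = 0.0379
  h term: (1×0.0718)² = 0.00515
Total = 0.0430. Share from r = 0.0379/0.0430 = 0.880.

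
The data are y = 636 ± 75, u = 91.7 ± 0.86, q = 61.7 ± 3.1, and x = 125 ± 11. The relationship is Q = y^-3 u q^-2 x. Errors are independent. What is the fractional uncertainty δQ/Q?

0.378

Q is a product of powers, so relative uncertainties combine in quadrature:
  (-3·δy/y)² = (-3×0.118)² = 0.125;  (1·δu/u)² = (1×0.00938)² = 8.8e-05;  (-2·δq/q)² = (-2×0.0502)² = 0.0101;  (1·δx/x)² = (1×0.0880)² = 0.00774
δQ/Q = √(0.143) = 0.378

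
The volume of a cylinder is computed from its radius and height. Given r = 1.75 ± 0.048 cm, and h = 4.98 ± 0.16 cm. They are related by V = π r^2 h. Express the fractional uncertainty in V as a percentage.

Relative error in a monomial: (δV/V)² = Σ (nᵢ · δxᵢ/xᵢ)².
  (2·δr/r)² = (2×0.0274)² = 0.00301;  (1·δh/h)² = (1×0.0321)² = 0.00103
δV/V = √(0.00404) = 0.0636

6.36%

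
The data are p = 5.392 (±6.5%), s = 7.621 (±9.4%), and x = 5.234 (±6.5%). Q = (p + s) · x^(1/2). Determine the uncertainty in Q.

2.07

Let u = p + s = 13.01. δu = √(δp² + δs²) = √(0.123 + 0.513) = 0.798, so δu/u = 0.0613.
Q is then a monomial in u, x:
δQ/Q = √((δu/u)² + (½·δx/x)²) = √(0.00376 + 0.00106) = 0.0694
Q = 29.77, so δQ = 0.0694 × 29.77 = 2.07.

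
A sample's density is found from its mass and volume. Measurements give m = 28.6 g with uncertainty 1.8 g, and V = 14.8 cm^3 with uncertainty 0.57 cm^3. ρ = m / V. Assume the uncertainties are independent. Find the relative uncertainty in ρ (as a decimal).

ρ is a product of powers, so relative uncertainties combine in quadrature:
  (1·δm/m)² = (1×0.0629)² = 0.00396;  (-1·δV/V)² = (-1×0.0385)² = 0.00148
δρ/ρ = √(0.00544) = 0.0738

0.0738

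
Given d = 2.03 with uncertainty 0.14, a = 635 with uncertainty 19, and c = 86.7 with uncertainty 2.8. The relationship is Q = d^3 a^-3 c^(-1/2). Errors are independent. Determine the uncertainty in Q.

Each factor contributes (exponent × relative error)² to (δQ/Q)²:
  (3·δd/d)² = (3×0.0690)² = 0.0428;  (-3·δa/a)² = (-3×0.0299)² = 0.00806;  (−½·δc/c)² = (-0.5×0.0323)² = 0.000261
δQ/Q = √(0.0511) = 0.226
Q = 3.51e-09, so δQ = 0.226 × 3.51e-09 = 7.93e-10.

7.93e-10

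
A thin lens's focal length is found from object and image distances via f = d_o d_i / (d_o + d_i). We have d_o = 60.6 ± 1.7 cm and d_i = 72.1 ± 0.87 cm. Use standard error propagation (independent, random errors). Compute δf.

0.534 cm

∂f/∂d_o = (d_i/(d_o+d_i))² = 0.295;  ∂f/∂d_i = (d_o/(d_o+d_i))² = 0.209
δf = √((∂f/∂d_o · δd_o)² + (∂f/∂d_i · δd_i)²) = √(0.252 + 0.0329) = 0.534 cm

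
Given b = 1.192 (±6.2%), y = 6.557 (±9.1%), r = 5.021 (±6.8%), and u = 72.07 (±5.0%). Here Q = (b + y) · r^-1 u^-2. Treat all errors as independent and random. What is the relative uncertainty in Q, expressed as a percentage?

Let w = b + y = 7.749. δw = √(δb² + δy²) = √(0.00546 + 0.356) = 0.601, so δw/w = 0.0776.
Q is then a monomial in w, r, u:
δQ/Q = √((δw/w)² + (-1·δr/r)² + (-2·δu/u)²) = √(0.00602 + 0.00462 + 0.0100) = 0.144

14.4%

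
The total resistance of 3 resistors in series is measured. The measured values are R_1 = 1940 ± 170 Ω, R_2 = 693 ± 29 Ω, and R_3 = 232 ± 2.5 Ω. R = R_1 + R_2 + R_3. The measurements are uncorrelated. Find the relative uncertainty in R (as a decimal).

Absolute uncertainties add in quadrature for a linear combination:
  (δR_1)² = 28900;  (δR_2)² = 841;  (δR_3)² = 6.25
δR = √(29700) = 172 Ω
R = 2860 Ω, so δR/R = 172/2860 = 0.0602.

0.0602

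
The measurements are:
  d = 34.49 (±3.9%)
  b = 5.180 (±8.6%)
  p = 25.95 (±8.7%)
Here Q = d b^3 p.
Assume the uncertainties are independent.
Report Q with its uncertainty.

124400 ± 34200

Since Q is a product/quotient, work with relative uncertainties:
  (1·δd/d)² = (1×0.0390)² = 0.00152;  (3·δb/b)² = (3×0.0860)² = 0.0666;  (1·δp/p)² = (1×0.0870)² = 0.00757
δQ/Q = √(0.0757) = 0.275
Q = 124400, so δQ = 0.275 × 124400 = 34200.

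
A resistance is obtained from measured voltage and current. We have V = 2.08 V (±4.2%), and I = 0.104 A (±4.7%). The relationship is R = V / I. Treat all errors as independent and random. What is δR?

1.26 Ω

Products/powers → add relative errors in quadrature, weighted by exponent:
  (1·δV/V)² = (1×0.0420)² = 0.00176;  (-1·δI/I)² = (-1×0.0470)² = 0.00221
δR/R = √(0.00397) = 0.0630
R = 20.0 Ω, so δR = 0.0630 × 20.0 = 1.26 Ω.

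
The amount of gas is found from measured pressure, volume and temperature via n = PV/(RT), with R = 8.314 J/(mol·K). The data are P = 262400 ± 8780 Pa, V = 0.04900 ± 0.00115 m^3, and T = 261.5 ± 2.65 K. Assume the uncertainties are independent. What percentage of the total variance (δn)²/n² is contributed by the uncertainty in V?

(δn/n)² = (1·δP/P)² + (1·δV/V)² + (-1·δT/T)²
  P term: (1×0.0335)² = 0.00112
  V term: (1×0.0235)² = 0.000551
  T term: (-1×0.0101)² = 0.000103
Total = 0.00177. Share from V = 0.000551/0.00177 = 0.311.

31.1%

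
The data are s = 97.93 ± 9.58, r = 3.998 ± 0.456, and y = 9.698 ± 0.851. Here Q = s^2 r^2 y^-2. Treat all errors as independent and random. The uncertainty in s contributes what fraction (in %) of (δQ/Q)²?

31.6%

(δQ/Q)² = (2·δs/s)² + (2·δr/r)² + (-2·δy/y)²
  s term: (2×0.0978)² = 0.0383
  r term: (2×0.114)² = 0.0520
  y term: (-2×0.0878)² = 0.0308
Total = 0.121. Share from s = 0.0383/0.121 = 0.316.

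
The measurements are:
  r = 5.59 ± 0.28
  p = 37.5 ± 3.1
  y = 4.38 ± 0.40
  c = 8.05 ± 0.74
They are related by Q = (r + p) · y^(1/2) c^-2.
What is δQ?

0.282

Let u = r + p = 43.1. δu = √(δr² + δp²) = √(0.0784 + 9.61) = 3.11, so δu/u = 0.0722.
Q is then a monomial in u, y, c:
δQ/Q = √((δu/u)² + (½·δy/y)² + (-2·δc/c)²) = √(0.00522 + 0.00209 + 0.0338) = 0.203
Q = 1.39, so δQ = 0.203 × 1.39 = 0.282.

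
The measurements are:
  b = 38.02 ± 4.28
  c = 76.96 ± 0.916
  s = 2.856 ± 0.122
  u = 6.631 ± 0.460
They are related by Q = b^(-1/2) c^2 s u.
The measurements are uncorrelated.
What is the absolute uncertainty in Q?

Products/powers → add relative errors in quadrature, weighted by exponent:
  (−½·δb/b)² = (-0.5×0.113)² = 0.00317;  (2·δc/c)² = (2×0.0119)² = 0.000567;  (1·δs/s)² = (1×0.0427)² = 0.00182;  (1·δu/u)² = (1×0.0694)² = 0.00481
δQ/Q = √(0.0104) = 0.102
Q = 18190, so δQ = 0.102 × 18190 = 1850.

1850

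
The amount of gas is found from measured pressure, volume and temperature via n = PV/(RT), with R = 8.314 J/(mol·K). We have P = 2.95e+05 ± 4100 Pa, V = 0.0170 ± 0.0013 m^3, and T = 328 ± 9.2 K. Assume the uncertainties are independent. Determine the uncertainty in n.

Products/powers → add relative errors in quadrature, weighted by exponent:
  (1·δP/P)² = (1×0.0139)² = 0.000193;  (1·δV/V)² = (1×0.0765)² = 0.00585;  (-1·δT/T)² = (-1×0.0280)² = 0.000787
δn/n = √(0.00683) = 0.0826
n = 1.84 mol, so δn = 0.0826 × 1.84 = 0.152 mol.

0.152 mol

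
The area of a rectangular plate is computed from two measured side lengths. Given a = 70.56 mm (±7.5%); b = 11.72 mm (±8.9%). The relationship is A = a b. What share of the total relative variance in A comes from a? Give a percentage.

(δA/A)² = (1·δa/a)² + (1·δb/b)²
  a term: (1×0.0750)² = 0.00562
  b term: (1×0.0890)² = 0.00792
Total = 0.0135. Share from a = 0.00562/0.0135 = 0.415.

41.5%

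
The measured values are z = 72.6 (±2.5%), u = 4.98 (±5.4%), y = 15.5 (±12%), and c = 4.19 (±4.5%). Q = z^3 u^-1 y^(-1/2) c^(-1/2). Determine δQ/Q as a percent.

11.2%

Relative error in a monomial: (δQ/Q)² = Σ (nᵢ · δxᵢ/xᵢ)².
  (3·δz/z)² = (3×0.0250)² = 0.00563;  (-1·δu/u)² = (-1×0.0540)² = 0.00292;  (−½·δy/y)² = (-0.5×0.120)² = 0.00360;  (−½·δc/c)² = (-0.5×0.0450)² = 0.000506
δQ/Q = √(0.0126) = 0.112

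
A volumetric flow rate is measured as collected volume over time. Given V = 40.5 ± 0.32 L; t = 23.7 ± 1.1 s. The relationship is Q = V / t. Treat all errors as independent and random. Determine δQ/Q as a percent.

Relative error in a monomial: (δQ/Q)² = Σ (nᵢ · δxᵢ/xᵢ)².
  (1·δV/V)² = (1×0.00790)² = 6.24e-05;  (-1·δt/t)² = (-1×0.0464)² = 0.00215
δQ/Q = √(0.00222) = 0.0471

4.71%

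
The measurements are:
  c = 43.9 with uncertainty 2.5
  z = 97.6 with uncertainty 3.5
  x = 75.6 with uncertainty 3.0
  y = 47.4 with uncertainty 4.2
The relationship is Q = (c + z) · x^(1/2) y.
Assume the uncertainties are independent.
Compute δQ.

5580

Let u = c + z = 142. δu = √(δc² + δz²) = √(6.25 + 12.2) = 4.30, so δu/u = 0.0304.
Q is then a monomial in u, x, y:
δQ/Q = √((δu/u)² + (½·δx/x)² + (1·δy/y)²) = √(0.000924 + 0.000394 + 0.00785) = 0.0958
Q = 58300, so δQ = 0.0958 × 58300 = 5580.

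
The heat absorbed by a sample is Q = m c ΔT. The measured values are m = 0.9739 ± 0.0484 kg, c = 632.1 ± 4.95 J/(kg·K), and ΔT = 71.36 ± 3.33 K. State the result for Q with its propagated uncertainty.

43930 ± 3010 J

Each factor contributes (exponent × relative error)² to (δQ/Q)²:
  (1·δm/m)² = (1×0.0497)² = 0.00247;  (1·δc/c)² = (1×0.00783)² = 6.13e-05;  (1·δΔT/ΔT)² = (1×0.0467)² = 0.00218
δQ/Q = √(0.00471) = 0.0686
Q = 43930 J, so δQ = 0.0686 × 43930 = 3010 J.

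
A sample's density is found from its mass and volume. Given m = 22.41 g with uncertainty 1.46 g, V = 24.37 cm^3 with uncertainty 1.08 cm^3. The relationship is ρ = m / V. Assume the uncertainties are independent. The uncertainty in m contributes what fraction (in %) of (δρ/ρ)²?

(δρ/ρ)² = (1·δm/m)² + (-1·δV/V)²
  m term: (1×0.0651)² = 0.00424
  V term: (-1×0.0443)² = 0.00196
Total = 0.00621. Share from m = 0.00424/0.00621 = 0.684.

68.4%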